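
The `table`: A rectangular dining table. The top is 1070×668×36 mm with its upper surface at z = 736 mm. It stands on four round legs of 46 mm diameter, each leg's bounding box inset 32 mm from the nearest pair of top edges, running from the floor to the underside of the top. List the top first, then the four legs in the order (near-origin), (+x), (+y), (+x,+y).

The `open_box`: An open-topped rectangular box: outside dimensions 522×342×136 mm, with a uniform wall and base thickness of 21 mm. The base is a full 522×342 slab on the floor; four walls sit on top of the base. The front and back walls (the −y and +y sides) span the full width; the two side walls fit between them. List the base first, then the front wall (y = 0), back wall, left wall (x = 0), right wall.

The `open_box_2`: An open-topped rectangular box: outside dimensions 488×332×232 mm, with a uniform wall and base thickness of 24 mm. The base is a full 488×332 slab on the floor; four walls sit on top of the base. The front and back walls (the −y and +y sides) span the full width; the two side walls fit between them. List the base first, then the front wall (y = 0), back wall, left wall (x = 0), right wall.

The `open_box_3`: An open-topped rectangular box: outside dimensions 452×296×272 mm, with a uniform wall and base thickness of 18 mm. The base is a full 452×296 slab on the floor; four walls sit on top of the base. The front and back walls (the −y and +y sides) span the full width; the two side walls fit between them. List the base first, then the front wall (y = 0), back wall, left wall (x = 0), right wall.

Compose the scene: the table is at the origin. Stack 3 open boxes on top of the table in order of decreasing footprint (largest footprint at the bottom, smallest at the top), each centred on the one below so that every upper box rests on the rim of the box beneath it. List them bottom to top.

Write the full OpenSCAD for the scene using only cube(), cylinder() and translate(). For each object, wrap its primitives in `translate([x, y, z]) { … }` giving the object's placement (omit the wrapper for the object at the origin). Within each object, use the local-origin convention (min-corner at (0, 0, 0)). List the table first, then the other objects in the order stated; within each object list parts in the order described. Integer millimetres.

translate([0, 0, 700]) cube([1070, 668, 36]);
translate([55, 55, 0]) cylinder(h = 700, r = 23);
translate([1015, 55, 0]) cylinder(h = 700, r = 23);
translate([55, 613, 0]) cylinder(h = 700, r = 23);
translate([1015, 613, 0]) cylinder(h = 700, r = 23);
translate([274, 163, 736]) {
  cube([522, 342, 21]);
  translate([0, 0, 21]) cube([522, 21, 115]);
  translate([0, 321, 21]) cube([522, 21, 115]);
  translate([0, 21, 21]) cube([21, 300, 115]);
  translate([501, 21, 21]) cube([21, 300, 115]);
}
translate([291, 168, 872]) {
  cube([488, 332, 24]);
  translate([0, 0, 24]) cube([488, 24, 208]);
  translate([0, 308, 24]) cube([488, 24, 208]);
  translate([0, 24, 24]) cube([24, 284, 208]);
  translate([464, 24, 24]) cube([24, 284, 208]);
}
translate([309, 186, 1104]) {
  cube([452, 296, 18]);
  translate([0, 0, 18]) cube([452, 18, 254]);
  translate([0, 278, 18]) cube([452, 18, 254]);
  translate([0, 18, 18]) cube([18, 260, 254]);
  translate([434, 18, 18]) cube([18, 260, 254]);
}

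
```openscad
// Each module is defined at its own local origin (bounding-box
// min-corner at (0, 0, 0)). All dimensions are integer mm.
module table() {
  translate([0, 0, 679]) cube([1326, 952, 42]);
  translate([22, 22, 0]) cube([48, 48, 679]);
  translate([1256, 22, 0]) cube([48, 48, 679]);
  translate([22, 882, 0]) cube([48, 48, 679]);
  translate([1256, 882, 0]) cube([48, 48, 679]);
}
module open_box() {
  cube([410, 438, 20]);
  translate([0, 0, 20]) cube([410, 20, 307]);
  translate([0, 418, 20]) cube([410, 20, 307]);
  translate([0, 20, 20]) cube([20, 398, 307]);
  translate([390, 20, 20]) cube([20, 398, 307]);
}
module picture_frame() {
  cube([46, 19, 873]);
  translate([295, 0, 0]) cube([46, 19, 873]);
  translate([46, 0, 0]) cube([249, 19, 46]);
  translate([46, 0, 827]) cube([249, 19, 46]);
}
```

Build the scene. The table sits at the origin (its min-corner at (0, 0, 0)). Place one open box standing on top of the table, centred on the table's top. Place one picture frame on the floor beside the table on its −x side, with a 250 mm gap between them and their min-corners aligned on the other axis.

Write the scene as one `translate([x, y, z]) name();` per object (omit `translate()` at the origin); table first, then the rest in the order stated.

table();
translate([458, 257, 721]) open_box();
translate([-591, 0, 0]) picture_frame();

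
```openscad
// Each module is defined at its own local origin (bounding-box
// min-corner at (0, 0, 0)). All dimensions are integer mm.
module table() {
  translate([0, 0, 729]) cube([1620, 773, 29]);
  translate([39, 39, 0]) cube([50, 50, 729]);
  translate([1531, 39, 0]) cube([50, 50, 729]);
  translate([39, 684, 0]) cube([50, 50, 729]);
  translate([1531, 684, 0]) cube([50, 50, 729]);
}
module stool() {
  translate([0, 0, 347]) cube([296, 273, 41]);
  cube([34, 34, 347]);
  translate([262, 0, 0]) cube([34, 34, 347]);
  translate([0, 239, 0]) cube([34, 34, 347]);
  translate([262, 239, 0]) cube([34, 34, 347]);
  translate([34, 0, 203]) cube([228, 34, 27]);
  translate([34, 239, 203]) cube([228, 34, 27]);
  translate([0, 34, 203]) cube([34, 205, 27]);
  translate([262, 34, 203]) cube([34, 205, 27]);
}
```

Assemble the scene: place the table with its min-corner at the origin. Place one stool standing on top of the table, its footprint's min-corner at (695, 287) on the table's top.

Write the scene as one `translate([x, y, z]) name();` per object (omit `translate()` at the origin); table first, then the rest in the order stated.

table();
translate([695, 287, 758]) stool();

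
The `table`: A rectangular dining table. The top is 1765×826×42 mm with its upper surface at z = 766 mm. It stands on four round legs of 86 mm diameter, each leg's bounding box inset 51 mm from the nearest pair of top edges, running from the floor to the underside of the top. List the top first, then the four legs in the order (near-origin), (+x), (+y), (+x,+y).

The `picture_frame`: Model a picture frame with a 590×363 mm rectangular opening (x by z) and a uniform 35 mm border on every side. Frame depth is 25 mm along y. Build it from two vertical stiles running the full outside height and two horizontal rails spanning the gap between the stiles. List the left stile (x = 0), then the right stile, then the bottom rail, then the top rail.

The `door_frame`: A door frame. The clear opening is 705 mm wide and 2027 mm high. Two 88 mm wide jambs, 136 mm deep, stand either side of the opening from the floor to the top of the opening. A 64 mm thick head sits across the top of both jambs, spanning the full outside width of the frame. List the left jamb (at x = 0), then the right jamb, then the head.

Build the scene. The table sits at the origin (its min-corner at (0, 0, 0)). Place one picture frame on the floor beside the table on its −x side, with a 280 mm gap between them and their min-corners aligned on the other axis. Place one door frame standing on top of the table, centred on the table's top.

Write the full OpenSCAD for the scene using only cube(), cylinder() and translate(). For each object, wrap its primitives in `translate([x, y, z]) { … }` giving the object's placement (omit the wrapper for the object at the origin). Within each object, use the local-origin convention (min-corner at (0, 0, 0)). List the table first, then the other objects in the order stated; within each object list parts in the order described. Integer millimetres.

translate([0, 0, 724]) cube([1765, 826, 42]);
translate([94, 94, 0]) cylinder(h = 724, r = 43);
translate([1671, 94, 0]) cylinder(h = 724, r = 43);
translate([94, 732, 0]) cylinder(h = 724, r = 43);
translate([1671, 732, 0]) cylinder(h = 724, r = 43);
translate([-940, 0, 0]) {
  cube([35, 25, 433]);
  translate([625, 0, 0]) cube([35, 25, 433]);
  translate([35, 0, 0]) cube([590, 25, 35]);
  translate([35, 0, 398]) cube([590, 25, 35]);
}
translate([442, 345, 766]) {
  cube([88, 136, 2027]);
  translate([793, 0, 0]) cube([88, 136, 2027]);
  translate([0, 0, 2027]) cube([881, 136, 64]);
}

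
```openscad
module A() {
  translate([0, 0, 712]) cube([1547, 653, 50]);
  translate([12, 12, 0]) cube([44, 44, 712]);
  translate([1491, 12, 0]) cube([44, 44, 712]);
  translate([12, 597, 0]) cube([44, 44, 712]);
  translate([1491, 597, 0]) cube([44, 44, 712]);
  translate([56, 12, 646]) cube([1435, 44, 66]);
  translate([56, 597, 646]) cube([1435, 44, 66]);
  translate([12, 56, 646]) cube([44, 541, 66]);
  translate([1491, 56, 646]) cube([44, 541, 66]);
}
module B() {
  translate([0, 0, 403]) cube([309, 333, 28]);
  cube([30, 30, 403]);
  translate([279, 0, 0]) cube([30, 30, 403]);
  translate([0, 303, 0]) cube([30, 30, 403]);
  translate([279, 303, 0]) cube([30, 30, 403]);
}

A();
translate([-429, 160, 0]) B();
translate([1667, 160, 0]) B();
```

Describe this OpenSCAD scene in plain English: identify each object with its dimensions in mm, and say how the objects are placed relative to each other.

A is a rectangular dining table. The top is 1547×653×50 mm with its upper surface at z = 762 mm. It stands on four 44×44 mm square legs, each inset 12 mm from the nearest pair of top edges, running from the floor to the underside of the top. Four apron rails, 44 mm thick and 66 mm tall, run between adjacent legs with their top edges flush with the underside of the top and their outer faces flush with the legs' outer faces.

B is a four-legged stool. The seat is a 309×333×28 mm slab whose top surface is at z = 431 mm; four square legs, each 30×30 mm in cross-section, run from the floor (z = 0) to the underside of the seat, each flush with a corner of the seat.

Two stools sit around the table at the −x, +x sides.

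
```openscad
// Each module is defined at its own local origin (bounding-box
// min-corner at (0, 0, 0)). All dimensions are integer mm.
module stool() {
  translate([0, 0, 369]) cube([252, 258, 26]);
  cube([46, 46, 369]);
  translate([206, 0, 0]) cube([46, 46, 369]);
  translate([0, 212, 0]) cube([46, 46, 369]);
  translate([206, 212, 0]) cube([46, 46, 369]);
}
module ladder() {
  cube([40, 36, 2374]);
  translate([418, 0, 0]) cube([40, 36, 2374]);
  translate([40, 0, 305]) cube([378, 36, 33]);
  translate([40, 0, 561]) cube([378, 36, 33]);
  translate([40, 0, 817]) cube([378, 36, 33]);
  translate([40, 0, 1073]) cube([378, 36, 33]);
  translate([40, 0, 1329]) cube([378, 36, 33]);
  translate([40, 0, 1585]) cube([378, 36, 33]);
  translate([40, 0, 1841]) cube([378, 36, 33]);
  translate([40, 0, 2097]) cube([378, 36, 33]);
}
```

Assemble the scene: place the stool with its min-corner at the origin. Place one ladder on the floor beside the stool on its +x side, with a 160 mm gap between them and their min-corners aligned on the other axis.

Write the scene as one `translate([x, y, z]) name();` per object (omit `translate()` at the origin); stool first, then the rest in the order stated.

stool();
translate([412, 0, 0]) ladder();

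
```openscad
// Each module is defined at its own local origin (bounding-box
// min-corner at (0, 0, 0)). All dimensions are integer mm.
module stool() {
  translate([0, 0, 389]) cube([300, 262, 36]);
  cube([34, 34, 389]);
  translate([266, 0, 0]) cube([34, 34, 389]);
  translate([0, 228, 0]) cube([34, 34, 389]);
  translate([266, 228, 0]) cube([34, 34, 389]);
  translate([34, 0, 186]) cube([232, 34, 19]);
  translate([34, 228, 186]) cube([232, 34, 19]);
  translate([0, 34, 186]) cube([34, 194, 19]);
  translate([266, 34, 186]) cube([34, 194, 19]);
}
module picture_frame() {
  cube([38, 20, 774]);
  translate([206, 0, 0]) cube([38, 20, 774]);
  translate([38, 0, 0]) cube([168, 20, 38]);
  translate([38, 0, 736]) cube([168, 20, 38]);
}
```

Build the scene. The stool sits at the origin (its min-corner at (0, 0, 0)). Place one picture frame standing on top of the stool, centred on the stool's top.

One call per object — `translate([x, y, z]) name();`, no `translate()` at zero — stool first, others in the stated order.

stool();
translate([28, 121, 425]) picture_frame();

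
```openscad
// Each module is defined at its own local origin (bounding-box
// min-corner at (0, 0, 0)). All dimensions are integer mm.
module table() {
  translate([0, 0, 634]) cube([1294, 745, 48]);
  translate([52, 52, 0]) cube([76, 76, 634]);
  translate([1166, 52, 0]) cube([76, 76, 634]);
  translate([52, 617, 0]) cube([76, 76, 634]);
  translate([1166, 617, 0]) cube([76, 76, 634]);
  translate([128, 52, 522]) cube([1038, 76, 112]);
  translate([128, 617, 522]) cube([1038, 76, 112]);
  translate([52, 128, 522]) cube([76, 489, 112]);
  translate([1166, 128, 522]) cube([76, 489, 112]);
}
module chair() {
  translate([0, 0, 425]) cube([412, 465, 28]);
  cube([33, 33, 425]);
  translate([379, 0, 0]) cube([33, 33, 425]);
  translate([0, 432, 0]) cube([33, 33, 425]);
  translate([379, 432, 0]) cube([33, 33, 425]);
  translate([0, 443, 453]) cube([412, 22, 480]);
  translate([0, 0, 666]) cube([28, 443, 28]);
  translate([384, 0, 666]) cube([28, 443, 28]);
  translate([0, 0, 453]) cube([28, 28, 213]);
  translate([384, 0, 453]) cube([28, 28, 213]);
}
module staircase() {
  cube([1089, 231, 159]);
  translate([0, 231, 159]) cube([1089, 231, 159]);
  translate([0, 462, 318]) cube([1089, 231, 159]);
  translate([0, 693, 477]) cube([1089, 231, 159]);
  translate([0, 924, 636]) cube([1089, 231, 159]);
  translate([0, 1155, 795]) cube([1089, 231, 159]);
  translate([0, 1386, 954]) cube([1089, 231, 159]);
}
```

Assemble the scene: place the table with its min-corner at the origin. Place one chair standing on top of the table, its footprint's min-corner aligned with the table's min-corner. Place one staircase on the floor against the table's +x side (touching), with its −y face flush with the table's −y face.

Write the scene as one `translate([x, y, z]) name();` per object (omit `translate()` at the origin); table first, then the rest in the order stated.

table();
translate([0, 0, 682]) chair();
translate([1294, 0, 0]) staircase();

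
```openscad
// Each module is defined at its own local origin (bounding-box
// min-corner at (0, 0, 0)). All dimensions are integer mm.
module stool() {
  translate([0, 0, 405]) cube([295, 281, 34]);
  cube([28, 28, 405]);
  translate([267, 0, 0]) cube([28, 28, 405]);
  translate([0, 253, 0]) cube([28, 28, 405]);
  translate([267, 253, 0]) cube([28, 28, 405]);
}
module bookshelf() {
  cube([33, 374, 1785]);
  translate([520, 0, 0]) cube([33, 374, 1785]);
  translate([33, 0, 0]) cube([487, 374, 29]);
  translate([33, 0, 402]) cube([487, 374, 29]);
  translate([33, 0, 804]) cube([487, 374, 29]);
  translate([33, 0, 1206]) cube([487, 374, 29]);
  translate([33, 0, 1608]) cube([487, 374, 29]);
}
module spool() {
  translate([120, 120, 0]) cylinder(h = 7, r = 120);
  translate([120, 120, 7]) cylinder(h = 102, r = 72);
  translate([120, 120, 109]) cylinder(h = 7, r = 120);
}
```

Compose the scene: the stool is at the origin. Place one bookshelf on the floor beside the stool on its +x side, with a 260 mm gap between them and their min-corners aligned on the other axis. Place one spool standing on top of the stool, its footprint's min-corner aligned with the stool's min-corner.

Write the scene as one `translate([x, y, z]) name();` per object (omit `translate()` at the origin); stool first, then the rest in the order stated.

stool();
translate([555, 0, 0]) bookshelf();
translate([0, 0, 439]) spool();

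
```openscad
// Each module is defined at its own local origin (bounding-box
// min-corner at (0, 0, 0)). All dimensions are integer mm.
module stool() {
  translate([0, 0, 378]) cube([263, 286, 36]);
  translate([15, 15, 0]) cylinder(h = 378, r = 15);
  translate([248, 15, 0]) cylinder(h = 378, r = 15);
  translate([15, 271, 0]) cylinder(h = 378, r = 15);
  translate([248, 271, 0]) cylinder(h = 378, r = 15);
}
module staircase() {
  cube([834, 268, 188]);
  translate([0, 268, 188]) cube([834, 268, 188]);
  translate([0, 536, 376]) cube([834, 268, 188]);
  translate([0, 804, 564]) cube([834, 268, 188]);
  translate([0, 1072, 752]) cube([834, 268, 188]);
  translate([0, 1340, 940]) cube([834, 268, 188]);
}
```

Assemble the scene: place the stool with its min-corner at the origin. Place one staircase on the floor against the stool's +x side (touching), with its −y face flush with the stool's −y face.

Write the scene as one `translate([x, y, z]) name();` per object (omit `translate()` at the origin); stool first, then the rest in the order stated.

stool();
translate([263, 0, 0]) staircase();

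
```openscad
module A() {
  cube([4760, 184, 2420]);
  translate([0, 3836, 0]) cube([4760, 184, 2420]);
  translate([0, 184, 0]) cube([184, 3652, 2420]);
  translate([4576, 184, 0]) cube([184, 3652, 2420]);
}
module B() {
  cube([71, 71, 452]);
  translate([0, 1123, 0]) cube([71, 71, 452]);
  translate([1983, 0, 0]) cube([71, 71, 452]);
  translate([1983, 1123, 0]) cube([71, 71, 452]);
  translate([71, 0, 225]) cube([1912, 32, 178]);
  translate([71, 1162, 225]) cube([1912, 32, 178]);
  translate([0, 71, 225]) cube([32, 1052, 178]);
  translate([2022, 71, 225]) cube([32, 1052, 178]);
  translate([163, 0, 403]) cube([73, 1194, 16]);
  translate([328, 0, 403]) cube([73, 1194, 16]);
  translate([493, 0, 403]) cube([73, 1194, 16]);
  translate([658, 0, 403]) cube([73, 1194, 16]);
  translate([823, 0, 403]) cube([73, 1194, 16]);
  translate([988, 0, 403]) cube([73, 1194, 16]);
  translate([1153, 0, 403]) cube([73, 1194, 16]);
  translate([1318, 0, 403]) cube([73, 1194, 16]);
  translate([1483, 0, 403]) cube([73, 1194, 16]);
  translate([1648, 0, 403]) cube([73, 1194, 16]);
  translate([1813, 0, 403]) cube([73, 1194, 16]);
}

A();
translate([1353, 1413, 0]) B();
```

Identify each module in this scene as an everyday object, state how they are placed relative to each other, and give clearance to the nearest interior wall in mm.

Clearances: x = 1169, y = 1229; minimum 1169 mm.

A is a house frame. B is a bed frame. The bed frame sits inside the house frame, centred. The clearance to the nearest interior wall is 1169 mm.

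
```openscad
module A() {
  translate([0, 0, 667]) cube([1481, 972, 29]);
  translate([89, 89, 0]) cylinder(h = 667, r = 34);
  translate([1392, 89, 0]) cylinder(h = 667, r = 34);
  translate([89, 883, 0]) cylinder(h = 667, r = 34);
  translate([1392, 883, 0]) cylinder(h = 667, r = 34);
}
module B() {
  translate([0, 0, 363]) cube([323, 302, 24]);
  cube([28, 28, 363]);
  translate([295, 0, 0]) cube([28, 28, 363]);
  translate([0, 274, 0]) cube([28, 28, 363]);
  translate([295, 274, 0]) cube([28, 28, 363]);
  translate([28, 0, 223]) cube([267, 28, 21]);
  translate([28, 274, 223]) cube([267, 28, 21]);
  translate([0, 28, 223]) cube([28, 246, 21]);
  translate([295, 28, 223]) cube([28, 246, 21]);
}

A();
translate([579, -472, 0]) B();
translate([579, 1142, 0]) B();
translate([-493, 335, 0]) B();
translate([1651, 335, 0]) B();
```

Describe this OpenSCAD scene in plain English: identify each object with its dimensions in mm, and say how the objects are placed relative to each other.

A is a table with a 1481×972 mm rectangular top, 29 mm thick, top surface at z = 696 mm, supported by four round legs of 68 mm diameter, each leg's bounding box inset 55 mm from the nearest pair of top edges, running from the floor.

B is a simple wooden stool: a rectangular seat 323 mm (x) by 302 mm (y), 24 mm thick, top face at z = 387 mm, on four square legs, each 28×28 mm in cross-section. The legs rest on z = 0, each flush with a corner of the seat. Four stretchers, 28 mm wide and 21 mm tall, connect adjacent legs with their undersides at z = 223 mm, each running between the inner faces of the legs it joins and aligned with the legs' outer faces on the other axis.

Four stools sit around the table at the −y, +y, −x, +x sides.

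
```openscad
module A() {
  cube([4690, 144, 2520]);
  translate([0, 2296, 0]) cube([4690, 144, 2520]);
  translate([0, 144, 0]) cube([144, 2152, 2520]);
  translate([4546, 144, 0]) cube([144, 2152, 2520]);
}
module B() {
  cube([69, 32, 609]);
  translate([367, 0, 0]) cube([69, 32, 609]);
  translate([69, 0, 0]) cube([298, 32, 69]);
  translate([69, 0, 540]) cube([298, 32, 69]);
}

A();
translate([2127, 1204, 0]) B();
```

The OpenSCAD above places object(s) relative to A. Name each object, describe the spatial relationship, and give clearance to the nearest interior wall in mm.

A is a house frame. B is a picture frame. The picture frame sits inside the house frame, centred. The clearance to the nearest interior wall is 1060 mm.

Clearances: x = 1983, y = 1060; minimum 1060 mm.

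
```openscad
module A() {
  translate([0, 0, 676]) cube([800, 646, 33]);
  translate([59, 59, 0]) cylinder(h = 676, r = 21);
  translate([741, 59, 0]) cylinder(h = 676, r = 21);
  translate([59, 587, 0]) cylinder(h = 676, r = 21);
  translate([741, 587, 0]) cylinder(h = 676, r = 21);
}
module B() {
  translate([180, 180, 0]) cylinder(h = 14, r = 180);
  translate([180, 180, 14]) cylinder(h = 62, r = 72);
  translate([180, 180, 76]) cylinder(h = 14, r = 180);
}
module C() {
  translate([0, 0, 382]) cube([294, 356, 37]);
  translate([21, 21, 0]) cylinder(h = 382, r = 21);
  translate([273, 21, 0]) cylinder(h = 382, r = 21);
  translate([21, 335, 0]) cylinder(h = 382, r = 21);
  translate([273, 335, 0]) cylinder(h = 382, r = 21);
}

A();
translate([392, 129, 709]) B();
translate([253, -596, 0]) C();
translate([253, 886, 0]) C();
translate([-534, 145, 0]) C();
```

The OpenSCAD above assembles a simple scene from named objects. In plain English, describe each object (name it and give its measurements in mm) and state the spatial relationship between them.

A is a rectangular dining table. The top is 800×646×33 mm with its upper surface at z = 709 mm. It stands on four round legs of 42 mm diameter, each leg's bounding box inset 38 mm from the nearest pair of top edges, running from the floor to the underside of the top.

B is a spool: two coaxial disc flanges of radius 180 mm and thickness 14 mm, joined by a core cylinder of radius 72 mm and height 62 mm. The lower flange rests on z = 0 and the three cylinders share a vertical axis.

C is a four-legged stool. The seat is a 294×356×37 mm slab whose top surface is at z = 419 mm; four round legs, each 42 mm in diameter, run from the floor (z = 0) to the underside of the seat, each leg's axis is inset half a diameter from the nearest pair of seat edges (so the leg's bounding box is flush with the corner).

The spool is on top of the table. Three stools sit around the table at the −y, +y, −x sides.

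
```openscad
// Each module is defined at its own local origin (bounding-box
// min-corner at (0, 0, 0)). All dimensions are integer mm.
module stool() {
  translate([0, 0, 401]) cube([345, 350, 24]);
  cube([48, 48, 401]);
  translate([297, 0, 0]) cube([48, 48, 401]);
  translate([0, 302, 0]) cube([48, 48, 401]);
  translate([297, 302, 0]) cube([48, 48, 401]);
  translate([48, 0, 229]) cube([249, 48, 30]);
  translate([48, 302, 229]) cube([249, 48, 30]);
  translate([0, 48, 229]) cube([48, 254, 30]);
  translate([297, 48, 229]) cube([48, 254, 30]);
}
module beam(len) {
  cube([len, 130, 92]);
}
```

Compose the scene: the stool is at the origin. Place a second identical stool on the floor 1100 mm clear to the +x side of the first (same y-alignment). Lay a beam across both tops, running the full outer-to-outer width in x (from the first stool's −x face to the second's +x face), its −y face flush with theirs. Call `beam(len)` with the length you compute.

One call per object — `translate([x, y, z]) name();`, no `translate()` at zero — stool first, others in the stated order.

stool();
translate([1445, 0, 0]) stool();
translate([0, 0, 425]) beam(1790);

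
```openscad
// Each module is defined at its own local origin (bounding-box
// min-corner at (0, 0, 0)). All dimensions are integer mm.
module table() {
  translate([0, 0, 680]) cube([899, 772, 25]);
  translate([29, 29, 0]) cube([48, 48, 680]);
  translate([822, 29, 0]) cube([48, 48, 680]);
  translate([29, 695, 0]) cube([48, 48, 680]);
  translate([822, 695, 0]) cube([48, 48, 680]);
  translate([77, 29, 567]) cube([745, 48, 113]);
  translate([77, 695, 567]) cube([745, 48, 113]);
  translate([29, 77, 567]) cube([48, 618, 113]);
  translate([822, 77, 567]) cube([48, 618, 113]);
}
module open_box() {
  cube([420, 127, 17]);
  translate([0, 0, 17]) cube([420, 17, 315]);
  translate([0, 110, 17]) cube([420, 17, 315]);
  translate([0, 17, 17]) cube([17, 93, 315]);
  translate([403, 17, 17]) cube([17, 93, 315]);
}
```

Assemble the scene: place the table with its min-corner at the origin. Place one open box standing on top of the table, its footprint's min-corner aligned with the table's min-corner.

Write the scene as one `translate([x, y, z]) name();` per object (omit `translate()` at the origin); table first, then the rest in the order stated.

table();
translate([0, 0, 705]) open_box();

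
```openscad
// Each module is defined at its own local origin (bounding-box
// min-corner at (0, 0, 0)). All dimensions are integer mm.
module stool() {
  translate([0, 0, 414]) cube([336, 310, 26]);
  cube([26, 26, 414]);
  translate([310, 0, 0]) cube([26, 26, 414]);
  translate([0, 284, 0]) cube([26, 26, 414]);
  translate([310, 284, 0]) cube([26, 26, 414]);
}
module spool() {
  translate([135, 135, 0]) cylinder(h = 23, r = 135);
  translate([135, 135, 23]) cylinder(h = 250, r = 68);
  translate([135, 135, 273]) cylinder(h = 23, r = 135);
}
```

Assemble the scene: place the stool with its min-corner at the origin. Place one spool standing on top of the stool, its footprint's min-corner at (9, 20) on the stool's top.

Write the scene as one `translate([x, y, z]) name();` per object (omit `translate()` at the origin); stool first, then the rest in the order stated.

stool();
translate([9, 20, 440]) spool();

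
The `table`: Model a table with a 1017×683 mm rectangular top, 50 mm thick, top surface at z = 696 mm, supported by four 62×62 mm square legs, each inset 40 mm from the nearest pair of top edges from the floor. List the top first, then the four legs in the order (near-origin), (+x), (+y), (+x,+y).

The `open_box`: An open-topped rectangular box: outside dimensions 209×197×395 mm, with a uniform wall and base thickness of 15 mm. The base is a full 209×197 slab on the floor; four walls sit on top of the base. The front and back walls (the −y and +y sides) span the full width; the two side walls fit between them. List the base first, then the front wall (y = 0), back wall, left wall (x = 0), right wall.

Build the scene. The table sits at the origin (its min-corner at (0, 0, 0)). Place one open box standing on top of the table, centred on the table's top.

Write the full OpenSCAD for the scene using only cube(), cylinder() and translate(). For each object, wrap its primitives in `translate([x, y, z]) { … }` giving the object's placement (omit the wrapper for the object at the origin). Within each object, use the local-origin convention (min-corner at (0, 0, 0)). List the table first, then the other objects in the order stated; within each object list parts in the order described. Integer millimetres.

translate([0, 0, 646]) cube([1017, 683, 50]);
translate([40, 40, 0]) cube([62, 62, 646]);
translate([915, 40, 0]) cube([62, 62, 646]);
translate([40, 581, 0]) cube([62, 62, 646]);
translate([915, 581, 0]) cube([62, 62, 646]);
translate([404, 243, 696]) {
  cube([209, 197, 15]);
  translate([0, 0, 15]) cube([209, 15, 380]);
  translate([0, 182, 15]) cube([209, 15, 380]);
  translate([0, 15, 15]) cube([15, 167, 380]);
  translate([194, 15, 15]) cube([15, 167, 380]);
}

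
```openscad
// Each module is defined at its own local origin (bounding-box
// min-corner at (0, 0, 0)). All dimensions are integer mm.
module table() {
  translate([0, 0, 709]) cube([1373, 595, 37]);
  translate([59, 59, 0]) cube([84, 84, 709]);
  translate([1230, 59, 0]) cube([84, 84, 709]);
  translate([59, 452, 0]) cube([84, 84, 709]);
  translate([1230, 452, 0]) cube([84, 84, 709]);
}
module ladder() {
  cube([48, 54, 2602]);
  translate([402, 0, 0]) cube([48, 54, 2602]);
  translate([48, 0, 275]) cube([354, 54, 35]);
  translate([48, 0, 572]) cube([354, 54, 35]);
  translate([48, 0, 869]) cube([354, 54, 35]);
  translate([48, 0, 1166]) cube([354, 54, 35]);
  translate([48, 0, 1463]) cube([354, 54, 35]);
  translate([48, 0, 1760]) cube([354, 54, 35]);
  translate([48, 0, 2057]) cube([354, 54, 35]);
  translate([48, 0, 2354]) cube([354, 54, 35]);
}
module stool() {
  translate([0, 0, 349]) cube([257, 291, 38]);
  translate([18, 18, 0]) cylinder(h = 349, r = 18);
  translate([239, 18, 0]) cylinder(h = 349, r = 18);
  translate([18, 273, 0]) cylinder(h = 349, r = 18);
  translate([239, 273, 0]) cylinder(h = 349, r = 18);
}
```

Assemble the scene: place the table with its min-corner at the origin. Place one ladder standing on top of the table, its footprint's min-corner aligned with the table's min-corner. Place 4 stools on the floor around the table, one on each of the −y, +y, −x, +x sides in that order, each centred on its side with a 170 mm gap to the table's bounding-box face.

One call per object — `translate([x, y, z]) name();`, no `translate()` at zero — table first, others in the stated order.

table();
translate([0, 0, 746]) ladder();
translate([558, -461, 0]) stool();
translate([558, 765, 0]) stool();
translate([-427, 152, 0]) stool();
translate([1543, 152, 0]) stool();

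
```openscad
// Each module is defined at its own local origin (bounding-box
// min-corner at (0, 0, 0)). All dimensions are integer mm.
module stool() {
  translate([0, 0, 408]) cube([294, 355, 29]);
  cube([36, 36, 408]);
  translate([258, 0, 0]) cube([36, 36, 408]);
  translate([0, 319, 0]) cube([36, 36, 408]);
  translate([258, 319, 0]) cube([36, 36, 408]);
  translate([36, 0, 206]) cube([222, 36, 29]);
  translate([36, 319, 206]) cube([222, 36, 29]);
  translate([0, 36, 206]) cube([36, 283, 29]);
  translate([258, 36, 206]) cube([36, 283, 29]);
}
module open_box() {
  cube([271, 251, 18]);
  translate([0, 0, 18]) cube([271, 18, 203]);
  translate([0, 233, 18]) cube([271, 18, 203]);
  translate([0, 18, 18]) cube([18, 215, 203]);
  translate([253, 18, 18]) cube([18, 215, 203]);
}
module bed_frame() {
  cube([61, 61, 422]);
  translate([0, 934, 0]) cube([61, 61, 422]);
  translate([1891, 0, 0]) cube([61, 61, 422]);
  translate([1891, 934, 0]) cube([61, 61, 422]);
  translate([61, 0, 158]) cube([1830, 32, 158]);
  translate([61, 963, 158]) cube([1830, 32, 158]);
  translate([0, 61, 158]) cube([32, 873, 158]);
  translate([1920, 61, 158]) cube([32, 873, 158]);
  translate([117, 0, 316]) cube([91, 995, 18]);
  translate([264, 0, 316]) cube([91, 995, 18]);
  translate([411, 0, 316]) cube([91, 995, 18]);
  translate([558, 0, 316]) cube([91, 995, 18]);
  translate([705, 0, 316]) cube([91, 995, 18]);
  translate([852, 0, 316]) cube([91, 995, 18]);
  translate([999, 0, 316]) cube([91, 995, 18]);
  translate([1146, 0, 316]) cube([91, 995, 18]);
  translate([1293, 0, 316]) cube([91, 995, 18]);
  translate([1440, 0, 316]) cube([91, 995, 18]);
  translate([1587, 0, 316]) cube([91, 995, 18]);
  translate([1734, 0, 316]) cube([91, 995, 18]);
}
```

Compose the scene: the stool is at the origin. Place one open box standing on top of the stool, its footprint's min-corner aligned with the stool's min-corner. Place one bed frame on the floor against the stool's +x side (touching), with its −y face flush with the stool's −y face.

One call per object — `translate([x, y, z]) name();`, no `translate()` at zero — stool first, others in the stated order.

stool();
translate([0, 0, 437]) open_box();
translate([294, 0, 0]) bed_frame();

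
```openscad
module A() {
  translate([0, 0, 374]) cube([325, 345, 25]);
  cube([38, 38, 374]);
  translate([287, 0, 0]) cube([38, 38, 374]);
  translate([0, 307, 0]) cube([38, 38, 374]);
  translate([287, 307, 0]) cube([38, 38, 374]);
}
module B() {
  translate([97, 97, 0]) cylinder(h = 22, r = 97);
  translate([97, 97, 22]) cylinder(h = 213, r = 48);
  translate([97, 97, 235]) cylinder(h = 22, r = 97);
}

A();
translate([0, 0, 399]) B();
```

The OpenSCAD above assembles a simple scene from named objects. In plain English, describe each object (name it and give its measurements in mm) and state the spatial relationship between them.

A is a four-legged stool. The seat is 325×345 mm, 25 mm thick, top at z = 399 mm. It stands on four square legs, each 38×38 mm in cross-section, from z = 0 to the seat underside, each flush with a corner of the seat.

B is a spool: two coaxial disc flanges of radius 97 mm and thickness 22 mm, joined by a core cylinder of radius 48 mm and height 213 mm. The lower flange rests on z = 0 and the three cylinders share a vertical axis.

The spool is on top of the stool.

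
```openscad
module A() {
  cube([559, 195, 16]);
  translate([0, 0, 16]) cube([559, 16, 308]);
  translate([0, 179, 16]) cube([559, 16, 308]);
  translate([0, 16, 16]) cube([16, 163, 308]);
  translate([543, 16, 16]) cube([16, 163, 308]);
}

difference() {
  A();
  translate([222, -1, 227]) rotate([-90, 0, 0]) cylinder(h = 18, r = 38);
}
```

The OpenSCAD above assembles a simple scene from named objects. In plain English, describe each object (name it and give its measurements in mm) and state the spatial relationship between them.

A is an open-topped rectangular box: outside dimensions 559×195×324 mm, with a uniform wall and base thickness of 16 mm. The base is a full 559×195 slab on the floor; four walls sit on top of the base. The front and back walls (the −y and +y sides) span the full width; the two side walls fit between them.

The open box has a circular hole of radius 38 mm through its front wall, centred at (x = 222, z = 227).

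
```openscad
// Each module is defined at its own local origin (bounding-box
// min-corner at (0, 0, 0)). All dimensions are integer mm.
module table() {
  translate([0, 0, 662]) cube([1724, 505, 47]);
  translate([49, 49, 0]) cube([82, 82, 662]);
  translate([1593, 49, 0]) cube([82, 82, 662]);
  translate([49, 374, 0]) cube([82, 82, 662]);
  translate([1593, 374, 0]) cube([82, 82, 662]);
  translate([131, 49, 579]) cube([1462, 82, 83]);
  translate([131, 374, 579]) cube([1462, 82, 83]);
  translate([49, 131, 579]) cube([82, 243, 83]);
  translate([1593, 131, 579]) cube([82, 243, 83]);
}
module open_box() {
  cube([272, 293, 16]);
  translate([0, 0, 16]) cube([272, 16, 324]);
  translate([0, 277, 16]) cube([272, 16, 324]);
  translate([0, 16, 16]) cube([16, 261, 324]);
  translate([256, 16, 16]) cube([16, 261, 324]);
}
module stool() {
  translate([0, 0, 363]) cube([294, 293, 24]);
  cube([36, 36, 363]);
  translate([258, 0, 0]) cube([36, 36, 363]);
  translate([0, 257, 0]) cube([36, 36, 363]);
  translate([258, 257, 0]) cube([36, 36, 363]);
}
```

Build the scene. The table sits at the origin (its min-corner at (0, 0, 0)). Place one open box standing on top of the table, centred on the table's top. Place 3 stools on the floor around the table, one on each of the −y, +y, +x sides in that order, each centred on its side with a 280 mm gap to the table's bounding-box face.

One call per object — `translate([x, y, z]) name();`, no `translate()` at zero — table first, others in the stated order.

table();
translate([726, 106, 709]) open_box();
translate([715, -573, 0]) stool();
translate([715, 785, 0]) stool();
translate([2004, 106, 0]) stool();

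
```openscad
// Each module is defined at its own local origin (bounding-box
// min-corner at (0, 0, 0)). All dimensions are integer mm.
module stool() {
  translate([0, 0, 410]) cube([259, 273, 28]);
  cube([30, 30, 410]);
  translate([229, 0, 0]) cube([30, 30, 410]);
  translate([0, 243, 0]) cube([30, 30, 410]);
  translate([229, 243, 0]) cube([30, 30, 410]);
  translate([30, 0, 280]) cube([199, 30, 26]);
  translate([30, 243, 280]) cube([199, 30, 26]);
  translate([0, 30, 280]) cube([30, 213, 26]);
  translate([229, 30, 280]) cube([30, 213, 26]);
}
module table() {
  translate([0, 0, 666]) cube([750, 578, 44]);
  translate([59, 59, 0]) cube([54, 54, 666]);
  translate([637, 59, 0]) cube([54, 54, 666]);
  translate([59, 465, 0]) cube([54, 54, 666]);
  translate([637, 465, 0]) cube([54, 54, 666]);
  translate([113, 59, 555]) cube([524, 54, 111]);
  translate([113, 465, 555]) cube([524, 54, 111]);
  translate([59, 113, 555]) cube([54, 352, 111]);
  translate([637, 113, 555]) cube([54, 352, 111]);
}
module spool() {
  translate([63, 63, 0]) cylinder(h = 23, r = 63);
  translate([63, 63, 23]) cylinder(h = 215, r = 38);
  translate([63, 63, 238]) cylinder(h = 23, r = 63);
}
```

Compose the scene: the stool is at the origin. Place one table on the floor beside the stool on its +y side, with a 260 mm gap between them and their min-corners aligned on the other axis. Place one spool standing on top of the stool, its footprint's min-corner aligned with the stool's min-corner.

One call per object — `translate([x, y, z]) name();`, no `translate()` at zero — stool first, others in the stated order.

stool();
translate([0, 533, 0]) table();
translate([0, 0, 438]) spool();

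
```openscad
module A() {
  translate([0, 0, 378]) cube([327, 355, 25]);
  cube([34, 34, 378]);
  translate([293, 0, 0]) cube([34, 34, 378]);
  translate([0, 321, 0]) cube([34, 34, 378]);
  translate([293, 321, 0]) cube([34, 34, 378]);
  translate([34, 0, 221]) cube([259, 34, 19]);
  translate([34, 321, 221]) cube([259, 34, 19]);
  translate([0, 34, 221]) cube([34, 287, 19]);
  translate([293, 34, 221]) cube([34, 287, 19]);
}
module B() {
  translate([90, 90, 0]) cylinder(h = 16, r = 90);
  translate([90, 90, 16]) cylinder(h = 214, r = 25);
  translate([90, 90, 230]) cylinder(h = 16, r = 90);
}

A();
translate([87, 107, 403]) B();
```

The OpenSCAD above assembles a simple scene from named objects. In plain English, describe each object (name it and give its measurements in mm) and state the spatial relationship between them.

A is a four-legged stool. The seat is a 327×355×25 mm slab whose top surface is at z = 403 mm; four square legs, each 34×34 mm in cross-section, run from the floor (z = 0) to the underside of the seat, each flush with a corner of the seat. Four stretchers, 34 mm wide and 19 mm tall, connect adjacent legs with their undersides at z = 221 mm, each running between the inner faces of the legs it joins and aligned with the legs' outer faces on the other axis.

B is a spool: two coaxial disc flanges of radius 90 mm and thickness 16 mm, joined by a core cylinder of radius 25 mm and height 214 mm. The lower flange rests on z = 0 and the three cylinders share a vertical axis.

The spool is on top of the stool.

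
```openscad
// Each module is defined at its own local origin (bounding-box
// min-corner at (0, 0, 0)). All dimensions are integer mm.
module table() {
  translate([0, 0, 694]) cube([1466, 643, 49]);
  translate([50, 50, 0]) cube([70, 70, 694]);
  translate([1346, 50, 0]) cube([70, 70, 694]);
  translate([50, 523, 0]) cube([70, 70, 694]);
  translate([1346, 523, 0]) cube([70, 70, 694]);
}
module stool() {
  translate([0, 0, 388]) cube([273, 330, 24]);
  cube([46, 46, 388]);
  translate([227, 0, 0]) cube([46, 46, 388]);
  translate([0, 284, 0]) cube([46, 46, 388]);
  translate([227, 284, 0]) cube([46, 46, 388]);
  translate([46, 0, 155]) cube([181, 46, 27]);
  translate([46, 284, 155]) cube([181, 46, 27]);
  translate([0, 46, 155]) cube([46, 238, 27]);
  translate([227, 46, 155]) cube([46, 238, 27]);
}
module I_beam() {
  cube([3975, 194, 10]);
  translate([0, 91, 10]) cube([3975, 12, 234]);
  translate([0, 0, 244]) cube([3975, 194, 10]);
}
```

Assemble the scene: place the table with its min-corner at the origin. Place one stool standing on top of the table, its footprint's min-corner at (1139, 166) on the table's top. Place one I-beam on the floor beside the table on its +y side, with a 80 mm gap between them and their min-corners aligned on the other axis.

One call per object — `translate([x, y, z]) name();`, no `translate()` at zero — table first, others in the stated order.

table();
translate([1139, 166, 743]) stool();
translate([0, 723, 0]) I_beam();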